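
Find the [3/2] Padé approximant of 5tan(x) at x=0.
x*(15 - x**2)/(3*(1 - 2*x**2/5))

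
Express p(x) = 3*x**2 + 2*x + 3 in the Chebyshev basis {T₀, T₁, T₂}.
(9/2)T₀ + (2)T₁ + (3/2)T₂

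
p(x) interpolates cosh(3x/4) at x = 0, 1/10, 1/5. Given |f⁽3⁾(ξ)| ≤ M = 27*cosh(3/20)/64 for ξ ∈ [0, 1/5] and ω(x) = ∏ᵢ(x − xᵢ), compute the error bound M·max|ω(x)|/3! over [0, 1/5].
sqrt(3)*cosh(3/20)/64000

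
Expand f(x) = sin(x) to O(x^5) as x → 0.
x - x**3/6 + O(x**5)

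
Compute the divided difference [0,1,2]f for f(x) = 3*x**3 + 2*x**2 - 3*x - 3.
11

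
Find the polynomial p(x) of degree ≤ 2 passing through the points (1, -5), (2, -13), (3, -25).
-2*x**2 - 2*x - 1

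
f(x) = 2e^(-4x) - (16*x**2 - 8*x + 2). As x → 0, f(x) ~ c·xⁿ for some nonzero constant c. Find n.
3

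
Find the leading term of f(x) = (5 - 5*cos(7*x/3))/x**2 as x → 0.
245/18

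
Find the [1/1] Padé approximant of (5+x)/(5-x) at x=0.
(x/5 + 1)/(1 - x/5)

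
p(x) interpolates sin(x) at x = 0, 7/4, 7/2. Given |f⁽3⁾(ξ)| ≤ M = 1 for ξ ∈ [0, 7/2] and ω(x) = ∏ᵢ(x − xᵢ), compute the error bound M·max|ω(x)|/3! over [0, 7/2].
343*sqrt(3)/1728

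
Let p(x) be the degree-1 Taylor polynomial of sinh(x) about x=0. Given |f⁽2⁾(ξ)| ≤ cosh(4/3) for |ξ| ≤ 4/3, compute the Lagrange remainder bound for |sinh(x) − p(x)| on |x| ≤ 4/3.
8*cosh(4/3)/9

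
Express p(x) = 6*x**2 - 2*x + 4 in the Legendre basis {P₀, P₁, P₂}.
(6)P₀ + (-2)P₁ + (4)P₂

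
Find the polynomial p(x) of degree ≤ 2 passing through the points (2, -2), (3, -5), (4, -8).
4 - 3*x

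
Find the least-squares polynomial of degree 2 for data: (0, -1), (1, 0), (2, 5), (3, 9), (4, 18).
-37/35 + (29/70)x + (15/14)x²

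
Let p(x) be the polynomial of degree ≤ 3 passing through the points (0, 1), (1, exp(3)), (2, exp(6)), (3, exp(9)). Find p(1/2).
-5*exp(6)/16 + 5/16 + 15*exp(3)/16 + exp(9)/16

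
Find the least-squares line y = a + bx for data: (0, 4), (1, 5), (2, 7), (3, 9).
a = 37/10, b = 17/10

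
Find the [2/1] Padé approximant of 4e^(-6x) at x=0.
(24*x**2 - 16*x + 4)/(2*x + 1)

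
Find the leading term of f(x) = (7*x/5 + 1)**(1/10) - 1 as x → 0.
7*x/50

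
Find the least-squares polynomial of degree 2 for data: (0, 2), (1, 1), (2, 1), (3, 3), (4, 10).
83/35 + (-117/35)x + (9/7)x²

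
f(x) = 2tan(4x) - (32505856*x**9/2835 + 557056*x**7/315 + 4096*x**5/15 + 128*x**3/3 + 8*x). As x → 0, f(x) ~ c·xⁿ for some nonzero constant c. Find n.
11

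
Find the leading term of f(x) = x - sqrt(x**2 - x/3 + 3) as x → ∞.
1/6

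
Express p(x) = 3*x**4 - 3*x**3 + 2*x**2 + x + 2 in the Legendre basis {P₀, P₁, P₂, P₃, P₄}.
(49/15)P₀ + (-4/5)P₁ + (64/21)P₂ + (-6/5)P₃ + (24/35)P₄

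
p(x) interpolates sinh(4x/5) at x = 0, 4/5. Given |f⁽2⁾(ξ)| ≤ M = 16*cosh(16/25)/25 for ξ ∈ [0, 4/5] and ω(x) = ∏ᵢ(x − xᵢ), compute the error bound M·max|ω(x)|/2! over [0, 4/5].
32*cosh(16/25)/625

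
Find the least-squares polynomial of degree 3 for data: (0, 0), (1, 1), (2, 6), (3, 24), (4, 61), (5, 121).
23/126 + (-53/108)x + (-37/126)x² + (113/108)x³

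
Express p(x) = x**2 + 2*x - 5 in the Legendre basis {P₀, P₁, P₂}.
(-14/3)P₀ + (2)P₁ + (2/3)P₂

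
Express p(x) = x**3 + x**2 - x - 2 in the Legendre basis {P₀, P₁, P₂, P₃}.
(-5/3)P₀ + (-2/5)P₁ + (2/3)P₂ + (2/5)P₃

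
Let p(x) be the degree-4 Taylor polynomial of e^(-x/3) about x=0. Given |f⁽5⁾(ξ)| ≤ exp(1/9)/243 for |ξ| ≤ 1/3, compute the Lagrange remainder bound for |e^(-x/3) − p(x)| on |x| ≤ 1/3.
exp(1/9)/7085880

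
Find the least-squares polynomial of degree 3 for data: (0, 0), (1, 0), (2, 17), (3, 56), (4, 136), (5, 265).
-13/63 + (-731/378)x + (239/252)x² + (217/108)x³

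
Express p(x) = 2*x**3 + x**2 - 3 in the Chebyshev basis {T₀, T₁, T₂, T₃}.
(-5/2)T₀ + (3/2)T₁ + (1/2)T₂ + (1/2)T₃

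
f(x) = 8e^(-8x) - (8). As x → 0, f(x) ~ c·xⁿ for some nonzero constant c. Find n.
1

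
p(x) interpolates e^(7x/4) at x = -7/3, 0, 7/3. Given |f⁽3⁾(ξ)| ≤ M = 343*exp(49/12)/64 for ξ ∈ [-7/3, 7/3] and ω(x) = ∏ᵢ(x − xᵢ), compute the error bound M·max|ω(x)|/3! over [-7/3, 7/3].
117649*sqrt(3)*exp(49/12)/46656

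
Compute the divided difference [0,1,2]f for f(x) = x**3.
3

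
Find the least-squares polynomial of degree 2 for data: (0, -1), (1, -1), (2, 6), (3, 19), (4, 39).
-36/35 + (-22/7)x + (23/7)x²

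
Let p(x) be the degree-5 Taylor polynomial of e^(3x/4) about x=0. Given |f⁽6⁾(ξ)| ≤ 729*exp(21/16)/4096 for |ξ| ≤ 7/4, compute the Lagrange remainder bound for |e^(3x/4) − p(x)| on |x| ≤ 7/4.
9529569*exp(21/16)/1342177280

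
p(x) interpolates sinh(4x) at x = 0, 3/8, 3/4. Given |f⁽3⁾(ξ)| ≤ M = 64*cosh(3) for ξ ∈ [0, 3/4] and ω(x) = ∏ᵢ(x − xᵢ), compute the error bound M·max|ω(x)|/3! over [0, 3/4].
sqrt(3)*cosh(3)/8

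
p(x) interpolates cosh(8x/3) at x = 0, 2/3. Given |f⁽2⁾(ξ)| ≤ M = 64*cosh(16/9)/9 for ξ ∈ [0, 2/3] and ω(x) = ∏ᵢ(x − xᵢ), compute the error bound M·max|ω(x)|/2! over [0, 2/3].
32*cosh(16/9)/81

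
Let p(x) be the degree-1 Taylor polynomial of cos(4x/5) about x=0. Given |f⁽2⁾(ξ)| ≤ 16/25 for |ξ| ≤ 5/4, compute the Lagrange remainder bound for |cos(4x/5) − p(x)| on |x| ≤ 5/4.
1/2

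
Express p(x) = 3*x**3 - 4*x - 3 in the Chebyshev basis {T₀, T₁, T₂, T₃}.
(-3)T₀ + (-7/4)T₁ + (3/4)T₃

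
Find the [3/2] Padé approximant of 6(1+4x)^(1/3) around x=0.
(896*x**3/135 + 224*x**2/5 + 168*x/5 + 6)/(32*x**2/9 + 64*x/15 + 1)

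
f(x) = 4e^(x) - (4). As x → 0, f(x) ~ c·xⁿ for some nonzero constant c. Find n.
1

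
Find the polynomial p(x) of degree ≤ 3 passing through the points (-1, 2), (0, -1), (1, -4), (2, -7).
-3*x - 1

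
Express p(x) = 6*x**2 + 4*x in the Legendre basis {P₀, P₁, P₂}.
(2)P₀ + (4)P₁ + (4)P₂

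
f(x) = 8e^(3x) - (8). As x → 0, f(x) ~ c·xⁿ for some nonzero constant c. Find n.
1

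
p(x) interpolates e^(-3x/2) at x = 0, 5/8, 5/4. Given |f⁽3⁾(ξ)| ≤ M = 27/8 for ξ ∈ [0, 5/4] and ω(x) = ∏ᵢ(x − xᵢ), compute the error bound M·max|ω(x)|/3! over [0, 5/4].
125*sqrt(3)/4096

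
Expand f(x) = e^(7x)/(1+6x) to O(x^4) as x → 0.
1 + x + 37*x**2/2 - 323*x**3/6 + O(x**4)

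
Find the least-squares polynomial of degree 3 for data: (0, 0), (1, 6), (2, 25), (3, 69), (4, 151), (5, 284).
-5/126 + (3107/756)x + (-4/63)x² + (229/108)x³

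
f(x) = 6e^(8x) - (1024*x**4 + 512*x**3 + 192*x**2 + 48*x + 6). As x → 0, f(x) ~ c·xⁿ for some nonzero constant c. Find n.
5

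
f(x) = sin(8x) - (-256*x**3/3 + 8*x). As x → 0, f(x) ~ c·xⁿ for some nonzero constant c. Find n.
5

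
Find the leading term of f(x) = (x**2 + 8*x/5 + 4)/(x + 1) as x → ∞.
x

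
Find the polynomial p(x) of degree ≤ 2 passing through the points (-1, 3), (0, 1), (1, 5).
3*x**2 + x + 1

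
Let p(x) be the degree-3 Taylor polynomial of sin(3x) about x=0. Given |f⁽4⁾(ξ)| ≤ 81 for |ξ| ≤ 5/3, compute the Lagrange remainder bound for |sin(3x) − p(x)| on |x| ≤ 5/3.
625/24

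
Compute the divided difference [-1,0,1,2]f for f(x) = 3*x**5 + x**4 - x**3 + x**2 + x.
16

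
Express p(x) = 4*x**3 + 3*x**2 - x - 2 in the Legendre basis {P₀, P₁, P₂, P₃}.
-P₀ + (7/5)P₁ + (2)P₂ + (8/5)P₃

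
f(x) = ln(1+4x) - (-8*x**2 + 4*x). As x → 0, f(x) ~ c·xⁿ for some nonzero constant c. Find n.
3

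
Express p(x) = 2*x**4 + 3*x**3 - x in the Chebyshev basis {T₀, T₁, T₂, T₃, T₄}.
(3/4)T₀ + (5/4)T₁ + T₂ + (3/4)T₃ + (1/4)T₄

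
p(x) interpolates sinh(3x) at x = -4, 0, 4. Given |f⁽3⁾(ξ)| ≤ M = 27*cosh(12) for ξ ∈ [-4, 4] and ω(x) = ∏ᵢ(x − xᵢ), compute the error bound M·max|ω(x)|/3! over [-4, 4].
64*sqrt(3)*cosh(12)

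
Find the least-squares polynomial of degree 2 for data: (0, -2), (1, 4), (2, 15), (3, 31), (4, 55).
-61/35 + (167/70)x + (41/14)x²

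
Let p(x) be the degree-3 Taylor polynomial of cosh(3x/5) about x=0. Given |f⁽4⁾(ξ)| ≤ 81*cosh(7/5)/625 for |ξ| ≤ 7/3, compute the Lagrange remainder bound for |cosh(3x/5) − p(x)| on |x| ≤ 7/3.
2401*cosh(7/5)/15000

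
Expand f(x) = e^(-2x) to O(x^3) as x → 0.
1 - 2*x + 2*x**2 + O(x**3)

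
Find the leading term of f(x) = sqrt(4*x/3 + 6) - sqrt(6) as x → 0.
sqrt(6)*x/9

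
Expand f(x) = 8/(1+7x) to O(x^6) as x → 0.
8 - 56*x + 392*x**2 - 2744*x**3 + 19208*x**4 - 134456*x**5 + O(x**6)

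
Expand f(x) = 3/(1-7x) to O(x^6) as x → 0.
3 + 21*x + 147*x**2 + 1029*x**3 + 7203*x**4 + 50421*x**5 + O(x**6)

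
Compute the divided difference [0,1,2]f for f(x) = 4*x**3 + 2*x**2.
14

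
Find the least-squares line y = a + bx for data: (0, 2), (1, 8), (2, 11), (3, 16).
a = 5/2, b = 9/2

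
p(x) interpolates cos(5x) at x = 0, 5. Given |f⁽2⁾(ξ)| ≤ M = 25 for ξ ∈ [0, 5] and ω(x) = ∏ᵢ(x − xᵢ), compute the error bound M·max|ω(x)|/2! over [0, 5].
625/8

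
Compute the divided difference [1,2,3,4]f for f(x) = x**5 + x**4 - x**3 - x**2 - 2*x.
74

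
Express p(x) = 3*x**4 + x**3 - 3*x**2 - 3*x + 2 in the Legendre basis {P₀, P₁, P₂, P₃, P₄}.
(8/5)P₀ + (-12/5)P₁ + (-2/7)P₂ + (2/5)P₃ + (24/35)P₄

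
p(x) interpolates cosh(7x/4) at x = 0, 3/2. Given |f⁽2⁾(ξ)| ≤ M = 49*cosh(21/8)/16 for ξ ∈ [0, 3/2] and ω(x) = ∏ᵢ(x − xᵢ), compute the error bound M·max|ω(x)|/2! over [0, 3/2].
441*cosh(21/8)/512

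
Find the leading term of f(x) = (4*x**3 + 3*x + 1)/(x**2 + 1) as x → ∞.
4*x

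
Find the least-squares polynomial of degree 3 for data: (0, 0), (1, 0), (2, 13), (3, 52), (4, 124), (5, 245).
-1/21 + (-359/126)x + (89/84)x² + (67/36)x³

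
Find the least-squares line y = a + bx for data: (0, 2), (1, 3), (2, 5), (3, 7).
a = 17/10, b = 17/10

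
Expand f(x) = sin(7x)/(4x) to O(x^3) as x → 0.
7/4 - 343*x**2/24 + O(x**3)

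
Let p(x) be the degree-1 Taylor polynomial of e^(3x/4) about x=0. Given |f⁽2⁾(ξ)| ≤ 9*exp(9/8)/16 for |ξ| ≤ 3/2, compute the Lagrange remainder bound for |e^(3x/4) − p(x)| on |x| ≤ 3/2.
81*exp(9/8)/128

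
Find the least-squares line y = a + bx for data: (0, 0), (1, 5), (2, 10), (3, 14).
a = 1/5, b = 47/10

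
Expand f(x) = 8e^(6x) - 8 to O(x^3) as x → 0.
48*x + 144*x**2 + O(x**3)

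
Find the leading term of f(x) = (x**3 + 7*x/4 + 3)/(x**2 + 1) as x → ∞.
x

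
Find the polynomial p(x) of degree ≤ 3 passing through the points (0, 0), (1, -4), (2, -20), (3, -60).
-2*x**3 - 2*x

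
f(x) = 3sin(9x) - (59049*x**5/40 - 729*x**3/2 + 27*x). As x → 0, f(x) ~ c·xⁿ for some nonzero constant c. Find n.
7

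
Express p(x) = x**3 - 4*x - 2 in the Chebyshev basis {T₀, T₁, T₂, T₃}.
(-2)T₀ + (-13/4)T₁ + (1/4)T₃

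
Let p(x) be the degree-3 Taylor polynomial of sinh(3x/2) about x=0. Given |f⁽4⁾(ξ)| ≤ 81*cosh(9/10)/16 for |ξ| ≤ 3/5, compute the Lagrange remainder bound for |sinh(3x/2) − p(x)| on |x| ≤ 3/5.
2187*cosh(9/10)/80000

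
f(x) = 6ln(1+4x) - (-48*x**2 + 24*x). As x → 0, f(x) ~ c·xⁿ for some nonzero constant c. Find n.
3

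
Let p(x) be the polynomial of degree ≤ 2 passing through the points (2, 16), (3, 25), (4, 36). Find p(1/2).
25/4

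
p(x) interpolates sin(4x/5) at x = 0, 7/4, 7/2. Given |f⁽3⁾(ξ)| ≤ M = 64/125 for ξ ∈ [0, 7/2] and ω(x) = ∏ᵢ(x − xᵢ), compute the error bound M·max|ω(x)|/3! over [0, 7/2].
343*sqrt(3)/3375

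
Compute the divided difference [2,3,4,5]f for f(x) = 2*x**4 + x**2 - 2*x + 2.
28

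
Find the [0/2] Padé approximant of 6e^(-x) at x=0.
6/(x**2/2 + x + 1)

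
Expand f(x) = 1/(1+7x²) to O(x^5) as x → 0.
1 - 7*x**2 + 49*x**4 + O(x**5)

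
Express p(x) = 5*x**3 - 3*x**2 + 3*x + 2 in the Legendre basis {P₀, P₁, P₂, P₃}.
P₀ + (6)P₁ + (-2)P₂ + (2)P₃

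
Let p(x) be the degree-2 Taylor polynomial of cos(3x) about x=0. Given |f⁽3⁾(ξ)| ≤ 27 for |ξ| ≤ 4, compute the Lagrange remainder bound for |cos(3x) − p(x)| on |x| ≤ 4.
288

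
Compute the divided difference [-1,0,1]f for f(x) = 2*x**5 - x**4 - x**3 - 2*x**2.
-3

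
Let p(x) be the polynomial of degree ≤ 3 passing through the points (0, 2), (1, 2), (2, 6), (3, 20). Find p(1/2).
15/8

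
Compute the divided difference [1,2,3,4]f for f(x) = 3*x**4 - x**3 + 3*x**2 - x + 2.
29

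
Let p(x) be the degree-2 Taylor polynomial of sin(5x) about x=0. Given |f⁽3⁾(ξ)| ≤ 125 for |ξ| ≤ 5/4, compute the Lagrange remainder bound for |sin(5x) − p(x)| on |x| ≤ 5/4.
15625/384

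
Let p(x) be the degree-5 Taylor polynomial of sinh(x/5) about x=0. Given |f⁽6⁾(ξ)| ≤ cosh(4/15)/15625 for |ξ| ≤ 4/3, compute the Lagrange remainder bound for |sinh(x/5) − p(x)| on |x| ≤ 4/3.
256*cosh(4/15)/512578125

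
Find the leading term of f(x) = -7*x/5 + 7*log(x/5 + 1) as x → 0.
-7*x**2/50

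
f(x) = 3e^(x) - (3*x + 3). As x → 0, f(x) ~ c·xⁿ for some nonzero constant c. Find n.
2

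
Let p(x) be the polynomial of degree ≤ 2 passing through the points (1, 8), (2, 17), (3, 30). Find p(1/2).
5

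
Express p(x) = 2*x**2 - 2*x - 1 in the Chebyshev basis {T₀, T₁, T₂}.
(-2)T₁ + T₂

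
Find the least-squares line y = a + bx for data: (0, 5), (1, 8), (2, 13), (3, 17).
a = 23/5, b = 41/10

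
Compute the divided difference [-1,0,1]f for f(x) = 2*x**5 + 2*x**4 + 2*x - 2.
2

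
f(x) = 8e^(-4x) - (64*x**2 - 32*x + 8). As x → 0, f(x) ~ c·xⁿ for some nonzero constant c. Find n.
3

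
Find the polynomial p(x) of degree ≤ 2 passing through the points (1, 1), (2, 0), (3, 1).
x**2 - 4*x + 4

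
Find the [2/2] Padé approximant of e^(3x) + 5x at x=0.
(3*x**2/4 + 53*x/7 + 1)/(-9*x**2/28 - 3*x/7 + 1)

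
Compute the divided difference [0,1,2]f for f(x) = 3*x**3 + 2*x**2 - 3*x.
11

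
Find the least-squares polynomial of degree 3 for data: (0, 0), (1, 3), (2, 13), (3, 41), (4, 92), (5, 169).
19/63 + (-218/189)x + (239/126)x² + (55/54)x³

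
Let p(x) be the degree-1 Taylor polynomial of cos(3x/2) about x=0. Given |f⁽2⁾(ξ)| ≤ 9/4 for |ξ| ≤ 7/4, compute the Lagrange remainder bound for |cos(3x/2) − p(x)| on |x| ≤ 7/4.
441/128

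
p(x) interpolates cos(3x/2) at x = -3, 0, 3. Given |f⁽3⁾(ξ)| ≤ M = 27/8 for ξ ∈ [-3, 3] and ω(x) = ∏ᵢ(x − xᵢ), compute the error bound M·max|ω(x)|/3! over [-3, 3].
27*sqrt(3)/8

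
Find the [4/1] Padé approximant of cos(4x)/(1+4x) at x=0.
(32*x**4/3 - 8*x**2 + 1)/(4*x + 1)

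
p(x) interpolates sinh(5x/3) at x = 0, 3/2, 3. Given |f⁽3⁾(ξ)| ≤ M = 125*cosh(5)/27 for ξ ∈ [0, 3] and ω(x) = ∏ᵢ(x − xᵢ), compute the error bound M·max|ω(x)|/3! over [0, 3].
125*sqrt(3)*cosh(5)/216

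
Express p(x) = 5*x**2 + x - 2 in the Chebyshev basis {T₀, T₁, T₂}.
(1/2)T₀ + T₁ + (5/2)T₂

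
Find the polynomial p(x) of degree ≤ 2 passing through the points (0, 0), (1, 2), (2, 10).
3*x**2 - x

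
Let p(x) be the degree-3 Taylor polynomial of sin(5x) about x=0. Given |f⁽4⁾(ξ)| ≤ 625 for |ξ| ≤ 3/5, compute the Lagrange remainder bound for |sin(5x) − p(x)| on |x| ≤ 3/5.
27/8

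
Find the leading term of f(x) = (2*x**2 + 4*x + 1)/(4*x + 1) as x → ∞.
x/2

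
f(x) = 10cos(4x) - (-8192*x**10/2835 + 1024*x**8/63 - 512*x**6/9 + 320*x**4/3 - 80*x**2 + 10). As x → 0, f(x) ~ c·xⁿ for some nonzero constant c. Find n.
12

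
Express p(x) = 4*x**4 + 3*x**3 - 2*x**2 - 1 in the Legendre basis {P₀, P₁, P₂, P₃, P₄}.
(-13/15)P₀ + (9/5)P₁ + (20/21)P₂ + (6/5)P₃ + (32/35)P₄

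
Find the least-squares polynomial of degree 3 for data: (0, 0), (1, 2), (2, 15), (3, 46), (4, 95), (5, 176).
-1/6 + (-29/36)x + (7/3)x² + (35/36)x³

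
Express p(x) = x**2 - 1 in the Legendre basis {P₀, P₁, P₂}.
(-2/3)P₀ + (2/3)P₂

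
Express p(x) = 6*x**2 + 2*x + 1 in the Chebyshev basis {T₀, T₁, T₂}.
(4)T₀ + (2)T₁ + (3)T₂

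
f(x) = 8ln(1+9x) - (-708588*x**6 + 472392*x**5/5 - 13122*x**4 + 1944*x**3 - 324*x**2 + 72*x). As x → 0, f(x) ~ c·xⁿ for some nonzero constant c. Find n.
7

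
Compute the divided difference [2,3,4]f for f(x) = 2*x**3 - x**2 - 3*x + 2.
17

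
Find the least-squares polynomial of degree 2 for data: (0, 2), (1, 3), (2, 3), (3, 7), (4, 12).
81/35 + (-36/35)x + (6/7)x²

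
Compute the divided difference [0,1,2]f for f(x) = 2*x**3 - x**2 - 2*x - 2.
5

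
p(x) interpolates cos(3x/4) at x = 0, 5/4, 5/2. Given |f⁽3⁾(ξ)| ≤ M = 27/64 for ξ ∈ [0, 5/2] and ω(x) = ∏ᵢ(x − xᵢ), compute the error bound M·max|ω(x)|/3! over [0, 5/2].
125*sqrt(3)/4096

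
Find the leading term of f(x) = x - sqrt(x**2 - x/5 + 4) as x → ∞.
1/10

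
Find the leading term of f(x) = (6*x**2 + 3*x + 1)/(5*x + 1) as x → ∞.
6*x/5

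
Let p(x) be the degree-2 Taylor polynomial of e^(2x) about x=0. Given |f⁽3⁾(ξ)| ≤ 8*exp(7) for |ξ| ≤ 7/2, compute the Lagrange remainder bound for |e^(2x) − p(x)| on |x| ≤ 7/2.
343*exp(7)/6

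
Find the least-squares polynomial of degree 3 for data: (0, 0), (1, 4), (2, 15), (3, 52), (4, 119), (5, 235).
5/42 + (667/252)x + (-17/12)x² + (37/18)x³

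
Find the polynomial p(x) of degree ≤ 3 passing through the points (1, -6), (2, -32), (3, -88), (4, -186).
-2*x**3 - 3*x**2 - 3*x + 2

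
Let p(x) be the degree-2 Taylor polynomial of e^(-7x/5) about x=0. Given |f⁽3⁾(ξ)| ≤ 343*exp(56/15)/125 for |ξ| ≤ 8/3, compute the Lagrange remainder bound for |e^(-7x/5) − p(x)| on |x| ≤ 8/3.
87808*exp(56/15)/10125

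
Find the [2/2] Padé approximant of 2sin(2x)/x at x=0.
(4 - 28*x**2/15)/(x**2/5 + 1)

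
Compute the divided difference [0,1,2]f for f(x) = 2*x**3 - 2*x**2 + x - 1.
4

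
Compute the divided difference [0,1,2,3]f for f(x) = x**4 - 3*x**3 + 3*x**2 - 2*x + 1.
3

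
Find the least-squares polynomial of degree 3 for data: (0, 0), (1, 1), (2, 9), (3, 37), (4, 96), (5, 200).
-1/63 + (607/378)x + (-667/252)x² + (223/108)x³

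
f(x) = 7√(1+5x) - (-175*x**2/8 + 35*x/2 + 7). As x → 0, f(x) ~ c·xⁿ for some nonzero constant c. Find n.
3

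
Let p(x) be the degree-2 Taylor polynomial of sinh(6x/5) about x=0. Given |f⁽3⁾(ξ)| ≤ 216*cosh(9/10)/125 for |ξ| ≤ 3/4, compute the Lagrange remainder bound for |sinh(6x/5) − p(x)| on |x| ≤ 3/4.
243*cosh(9/10)/2000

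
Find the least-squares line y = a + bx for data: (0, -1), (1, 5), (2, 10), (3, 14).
a = -1/2, b = 5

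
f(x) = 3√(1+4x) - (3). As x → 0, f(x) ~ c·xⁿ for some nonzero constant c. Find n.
1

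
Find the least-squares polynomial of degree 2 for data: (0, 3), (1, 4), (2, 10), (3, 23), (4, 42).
22/7 + (-181/70)x + (43/14)x²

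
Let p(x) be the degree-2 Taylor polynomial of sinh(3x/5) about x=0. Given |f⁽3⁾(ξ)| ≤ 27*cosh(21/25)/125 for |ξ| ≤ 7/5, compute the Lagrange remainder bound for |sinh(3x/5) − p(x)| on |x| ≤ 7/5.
3087*cosh(21/25)/31250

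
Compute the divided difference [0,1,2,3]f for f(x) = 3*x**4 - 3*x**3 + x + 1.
15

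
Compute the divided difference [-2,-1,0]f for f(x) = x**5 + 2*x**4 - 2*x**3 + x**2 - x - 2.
6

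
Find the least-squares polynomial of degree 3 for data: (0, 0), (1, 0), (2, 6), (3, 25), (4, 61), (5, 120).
1/18 + (-1387/756)x + (85/126)x² + (97/108)x³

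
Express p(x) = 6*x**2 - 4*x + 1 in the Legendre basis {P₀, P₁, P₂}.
(3)P₀ + (-4)P₁ + (4)P₂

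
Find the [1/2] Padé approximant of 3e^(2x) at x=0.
(2*x + 3)/(2*x**2/3 - 4*x/3 + 1)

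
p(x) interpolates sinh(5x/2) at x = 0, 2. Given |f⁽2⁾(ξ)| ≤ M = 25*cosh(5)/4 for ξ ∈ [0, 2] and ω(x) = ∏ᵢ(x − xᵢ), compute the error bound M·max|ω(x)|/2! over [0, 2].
25*cosh(5)/8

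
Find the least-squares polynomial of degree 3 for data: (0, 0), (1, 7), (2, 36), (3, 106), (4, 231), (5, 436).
-19/126 + (2209/756)x + (373/252)x² + (83/27)x³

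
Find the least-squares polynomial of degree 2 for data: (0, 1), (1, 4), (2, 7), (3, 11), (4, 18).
9/7 + (107/70)x + (9/14)x²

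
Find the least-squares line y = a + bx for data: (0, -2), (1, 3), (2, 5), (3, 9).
a = -3/2, b = 7/2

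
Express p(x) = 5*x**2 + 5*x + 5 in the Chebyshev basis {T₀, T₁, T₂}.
(15/2)T₀ + (5)T₁ + (5/2)T₂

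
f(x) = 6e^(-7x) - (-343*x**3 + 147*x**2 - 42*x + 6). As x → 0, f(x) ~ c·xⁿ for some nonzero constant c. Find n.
4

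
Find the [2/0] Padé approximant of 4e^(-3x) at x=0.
18*x**2 - 12*x + 4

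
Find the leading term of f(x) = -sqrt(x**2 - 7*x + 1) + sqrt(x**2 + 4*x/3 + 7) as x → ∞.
25/6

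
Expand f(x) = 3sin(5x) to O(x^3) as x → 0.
15*x + O(x**3)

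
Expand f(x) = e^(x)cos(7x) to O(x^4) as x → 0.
1 + x - 24*x**2 - 73*x**3/3 + O(x**4)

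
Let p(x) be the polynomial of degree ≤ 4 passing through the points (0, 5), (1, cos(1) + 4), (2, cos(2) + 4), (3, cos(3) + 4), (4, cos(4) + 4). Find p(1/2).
7*cos(3)/32 - 5*cos(4)/128 - 35*cos(2)/64 + 35*cos(1)/32 + 547/128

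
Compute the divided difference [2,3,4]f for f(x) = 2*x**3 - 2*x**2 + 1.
16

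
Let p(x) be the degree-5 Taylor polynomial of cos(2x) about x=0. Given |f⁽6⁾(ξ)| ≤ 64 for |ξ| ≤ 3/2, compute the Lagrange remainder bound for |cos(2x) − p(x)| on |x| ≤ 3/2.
81/80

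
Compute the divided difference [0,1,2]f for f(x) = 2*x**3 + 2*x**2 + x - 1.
8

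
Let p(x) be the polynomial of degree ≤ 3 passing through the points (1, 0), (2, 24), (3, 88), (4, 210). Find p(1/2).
-21/8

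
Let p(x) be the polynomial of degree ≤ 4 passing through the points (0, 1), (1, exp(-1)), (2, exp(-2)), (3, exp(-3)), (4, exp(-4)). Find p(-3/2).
(-2772*exp(3) - 1540*e + 315 + 2970*exp(2) + 1155*exp(4))*exp(-4)/128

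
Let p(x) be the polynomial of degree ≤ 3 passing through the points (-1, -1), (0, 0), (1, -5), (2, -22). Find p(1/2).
-11/8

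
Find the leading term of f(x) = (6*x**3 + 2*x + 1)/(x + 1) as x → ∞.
6*x**2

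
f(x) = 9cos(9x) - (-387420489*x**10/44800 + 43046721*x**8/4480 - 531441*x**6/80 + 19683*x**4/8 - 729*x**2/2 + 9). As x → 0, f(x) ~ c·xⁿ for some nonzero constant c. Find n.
12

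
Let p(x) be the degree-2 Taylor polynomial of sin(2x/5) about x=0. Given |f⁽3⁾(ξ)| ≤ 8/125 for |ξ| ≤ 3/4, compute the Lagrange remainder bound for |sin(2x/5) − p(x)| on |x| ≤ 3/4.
9/2000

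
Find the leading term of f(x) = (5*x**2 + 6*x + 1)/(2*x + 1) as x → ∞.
5*x/2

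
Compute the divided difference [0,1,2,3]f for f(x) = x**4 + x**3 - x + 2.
7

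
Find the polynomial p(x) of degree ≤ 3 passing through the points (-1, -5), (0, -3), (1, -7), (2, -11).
x**3 - 3*x**2 - 2*x - 3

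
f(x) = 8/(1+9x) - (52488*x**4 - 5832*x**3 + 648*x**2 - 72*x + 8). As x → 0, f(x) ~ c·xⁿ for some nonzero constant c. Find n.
5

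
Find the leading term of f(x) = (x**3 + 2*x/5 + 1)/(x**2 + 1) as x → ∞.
x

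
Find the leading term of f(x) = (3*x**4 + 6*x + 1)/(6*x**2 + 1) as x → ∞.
x**2/2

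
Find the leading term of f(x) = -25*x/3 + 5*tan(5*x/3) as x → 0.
625*x**3/81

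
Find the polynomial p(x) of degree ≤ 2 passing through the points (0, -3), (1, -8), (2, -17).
-2*x**2 - 3*x - 3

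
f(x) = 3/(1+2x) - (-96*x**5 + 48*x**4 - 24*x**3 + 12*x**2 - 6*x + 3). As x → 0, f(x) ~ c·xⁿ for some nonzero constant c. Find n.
6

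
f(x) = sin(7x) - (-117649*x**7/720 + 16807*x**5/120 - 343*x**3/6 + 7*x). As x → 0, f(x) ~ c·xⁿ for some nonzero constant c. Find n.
9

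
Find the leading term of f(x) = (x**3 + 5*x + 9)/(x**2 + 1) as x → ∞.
x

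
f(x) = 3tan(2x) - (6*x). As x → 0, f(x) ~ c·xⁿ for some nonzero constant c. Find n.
3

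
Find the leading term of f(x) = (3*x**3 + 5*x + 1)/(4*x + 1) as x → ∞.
3*x**2/4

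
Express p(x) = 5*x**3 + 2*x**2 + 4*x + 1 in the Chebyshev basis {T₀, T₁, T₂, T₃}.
(2)T₀ + (31/4)T₁ + T₂ + (5/4)T₃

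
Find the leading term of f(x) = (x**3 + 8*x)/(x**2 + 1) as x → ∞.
x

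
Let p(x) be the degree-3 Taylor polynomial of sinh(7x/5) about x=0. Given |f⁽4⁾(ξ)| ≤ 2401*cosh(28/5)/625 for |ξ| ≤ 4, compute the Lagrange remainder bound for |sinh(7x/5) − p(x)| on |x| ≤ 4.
76832*cosh(28/5)/1875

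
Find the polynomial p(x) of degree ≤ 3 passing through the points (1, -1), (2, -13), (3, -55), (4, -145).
-3*x**3 + 3*x**2 - 1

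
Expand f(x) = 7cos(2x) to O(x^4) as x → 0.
7 - 14*x**2 + O(x**4)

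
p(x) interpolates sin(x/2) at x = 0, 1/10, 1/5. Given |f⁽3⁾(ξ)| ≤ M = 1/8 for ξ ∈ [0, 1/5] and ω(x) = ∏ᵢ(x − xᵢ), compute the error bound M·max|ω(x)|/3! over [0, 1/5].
sqrt(3)/216000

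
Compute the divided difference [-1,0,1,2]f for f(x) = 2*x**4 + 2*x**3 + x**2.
6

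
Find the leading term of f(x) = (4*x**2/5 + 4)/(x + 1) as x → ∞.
4*x/5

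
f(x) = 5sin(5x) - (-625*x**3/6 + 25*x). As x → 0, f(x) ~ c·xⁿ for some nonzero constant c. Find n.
5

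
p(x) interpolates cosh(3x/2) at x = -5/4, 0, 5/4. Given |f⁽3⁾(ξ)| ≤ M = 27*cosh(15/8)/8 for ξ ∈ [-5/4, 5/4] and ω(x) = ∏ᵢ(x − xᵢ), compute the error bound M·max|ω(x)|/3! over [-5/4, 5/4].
125*sqrt(3)*cosh(15/8)/512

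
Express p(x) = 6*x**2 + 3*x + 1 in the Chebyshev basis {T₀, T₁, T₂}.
(4)T₀ + (3)T₁ + (3)T₂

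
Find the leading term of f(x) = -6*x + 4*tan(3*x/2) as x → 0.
9*x**3/2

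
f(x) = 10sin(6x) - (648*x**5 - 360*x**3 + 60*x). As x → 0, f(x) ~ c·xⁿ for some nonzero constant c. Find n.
7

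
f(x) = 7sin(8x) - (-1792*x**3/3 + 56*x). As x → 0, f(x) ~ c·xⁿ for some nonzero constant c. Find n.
5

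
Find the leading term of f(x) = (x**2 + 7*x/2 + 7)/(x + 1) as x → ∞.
x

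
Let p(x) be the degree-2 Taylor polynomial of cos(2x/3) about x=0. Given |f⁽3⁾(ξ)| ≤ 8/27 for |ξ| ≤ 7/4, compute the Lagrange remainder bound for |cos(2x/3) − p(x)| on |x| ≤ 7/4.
343/1296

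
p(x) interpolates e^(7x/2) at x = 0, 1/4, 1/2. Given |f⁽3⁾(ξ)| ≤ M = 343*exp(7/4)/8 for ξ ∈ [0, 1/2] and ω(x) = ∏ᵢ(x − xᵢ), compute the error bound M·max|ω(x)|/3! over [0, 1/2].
343*sqrt(3)*exp(7/4)/13824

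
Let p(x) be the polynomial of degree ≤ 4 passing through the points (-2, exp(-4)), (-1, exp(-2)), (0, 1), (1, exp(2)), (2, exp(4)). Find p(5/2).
(-420*exp(6) - 180*exp(2) + 35 + 378*exp(4) + 315*exp(8))*exp(-4)/128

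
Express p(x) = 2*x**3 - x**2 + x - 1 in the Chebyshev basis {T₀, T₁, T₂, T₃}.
(-3/2)T₀ + (5/2)T₁ + (-1/2)T₂ + (1/2)T₃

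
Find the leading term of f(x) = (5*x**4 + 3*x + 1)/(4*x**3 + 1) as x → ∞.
5*x/4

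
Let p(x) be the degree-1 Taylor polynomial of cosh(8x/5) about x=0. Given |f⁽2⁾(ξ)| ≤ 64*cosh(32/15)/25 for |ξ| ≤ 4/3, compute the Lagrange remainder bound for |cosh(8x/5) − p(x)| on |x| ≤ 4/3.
512*cosh(32/15)/225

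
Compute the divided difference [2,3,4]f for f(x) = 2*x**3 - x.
18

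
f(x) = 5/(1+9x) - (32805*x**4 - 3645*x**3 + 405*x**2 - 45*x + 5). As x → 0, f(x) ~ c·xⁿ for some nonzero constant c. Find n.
5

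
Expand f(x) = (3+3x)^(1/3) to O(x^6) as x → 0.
3**(1/3) + 3**(1/3)*x/3 - 3**(1/3)*x**2/9 + 5*3**(1/3)*x**3/81 - 10*3**(1/3)*x**4/243 + 22*3**(1/3)*x**5/729 + O(x**6)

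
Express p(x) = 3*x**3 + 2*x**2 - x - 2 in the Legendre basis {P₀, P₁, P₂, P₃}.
(-4/3)P₀ + (4/5)P₁ + (4/3)P₂ + (6/5)P₃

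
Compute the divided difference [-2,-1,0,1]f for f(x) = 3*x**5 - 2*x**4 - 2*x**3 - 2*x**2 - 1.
17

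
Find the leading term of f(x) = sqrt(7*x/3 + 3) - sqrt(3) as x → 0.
7*sqrt(3)*x/18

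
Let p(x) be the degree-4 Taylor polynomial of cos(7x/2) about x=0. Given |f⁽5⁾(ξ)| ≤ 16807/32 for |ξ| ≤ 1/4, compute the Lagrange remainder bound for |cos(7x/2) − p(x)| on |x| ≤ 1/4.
16807/3932160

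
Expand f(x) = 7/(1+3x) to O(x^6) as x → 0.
7 - 21*x + 63*x**2 - 189*x**3 + 567*x**4 - 1701*x**5 + O(x**6)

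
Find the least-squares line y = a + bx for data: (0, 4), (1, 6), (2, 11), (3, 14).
a = 7/2, b = 7/2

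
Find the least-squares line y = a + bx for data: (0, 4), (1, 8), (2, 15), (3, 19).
a = 37/10, b = 26/5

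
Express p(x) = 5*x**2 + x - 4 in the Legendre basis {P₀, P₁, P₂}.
(-7/3)P₀ + P₁ + (10/3)P₂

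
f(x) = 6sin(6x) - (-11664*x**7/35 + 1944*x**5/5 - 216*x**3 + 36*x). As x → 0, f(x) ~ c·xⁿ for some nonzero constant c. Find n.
9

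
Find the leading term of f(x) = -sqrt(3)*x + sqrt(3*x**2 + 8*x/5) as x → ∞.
4*sqrt(3)/15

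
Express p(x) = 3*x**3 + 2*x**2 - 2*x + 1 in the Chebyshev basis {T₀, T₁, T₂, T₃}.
(2)T₀ + (1/4)T₁ + T₂ + (3/4)T₃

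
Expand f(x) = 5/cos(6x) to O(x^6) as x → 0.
5 + 90*x**2 + 1350*x**4 + O(x**6)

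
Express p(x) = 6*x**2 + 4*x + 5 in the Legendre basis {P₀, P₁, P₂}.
(7)P₀ + (4)P₁ + (4)P₂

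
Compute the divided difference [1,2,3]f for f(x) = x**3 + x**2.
7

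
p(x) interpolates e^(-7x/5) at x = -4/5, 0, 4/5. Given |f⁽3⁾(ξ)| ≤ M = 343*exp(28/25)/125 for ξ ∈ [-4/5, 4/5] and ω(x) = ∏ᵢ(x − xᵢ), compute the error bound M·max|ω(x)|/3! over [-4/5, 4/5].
21952*sqrt(3)*exp(28/25)/421875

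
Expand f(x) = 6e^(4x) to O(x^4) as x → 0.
6 + 24*x + 48*x**2 + 64*x**3 + O(x**4)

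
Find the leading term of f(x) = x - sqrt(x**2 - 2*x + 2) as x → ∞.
1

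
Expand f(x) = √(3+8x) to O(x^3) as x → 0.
sqrt(3) + 4*sqrt(3)*x/3 - 8*sqrt(3)*x**2/9 + O(x**3)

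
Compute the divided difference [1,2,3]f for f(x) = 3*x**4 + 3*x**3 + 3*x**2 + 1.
96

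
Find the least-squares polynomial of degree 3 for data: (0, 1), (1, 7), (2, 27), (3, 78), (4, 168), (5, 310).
151/126 + (629/756)x + (575/252)x² + (107/54)x³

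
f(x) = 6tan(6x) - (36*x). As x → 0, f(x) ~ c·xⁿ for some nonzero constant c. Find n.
3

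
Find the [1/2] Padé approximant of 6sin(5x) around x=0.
30*x/(25*x**2/6 + 1)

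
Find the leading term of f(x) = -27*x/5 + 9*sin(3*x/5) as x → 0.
-81*x**3/250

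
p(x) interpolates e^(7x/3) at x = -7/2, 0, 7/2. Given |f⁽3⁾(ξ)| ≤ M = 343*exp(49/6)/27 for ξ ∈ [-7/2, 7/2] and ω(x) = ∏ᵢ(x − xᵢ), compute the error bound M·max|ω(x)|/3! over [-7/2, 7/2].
117649*sqrt(3)*exp(49/6)/5832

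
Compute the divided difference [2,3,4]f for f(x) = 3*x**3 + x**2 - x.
28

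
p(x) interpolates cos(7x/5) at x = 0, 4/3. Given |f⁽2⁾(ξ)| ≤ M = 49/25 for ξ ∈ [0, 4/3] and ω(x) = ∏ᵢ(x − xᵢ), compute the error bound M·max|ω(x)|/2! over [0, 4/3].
98/225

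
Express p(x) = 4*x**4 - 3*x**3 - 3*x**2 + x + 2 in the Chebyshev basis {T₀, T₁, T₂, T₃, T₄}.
(2)T₀ + (-5/4)T₁ + (1/2)T₂ + (-3/4)T₃ + (1/2)T₄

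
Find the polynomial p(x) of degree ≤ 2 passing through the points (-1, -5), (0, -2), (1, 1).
3*x - 2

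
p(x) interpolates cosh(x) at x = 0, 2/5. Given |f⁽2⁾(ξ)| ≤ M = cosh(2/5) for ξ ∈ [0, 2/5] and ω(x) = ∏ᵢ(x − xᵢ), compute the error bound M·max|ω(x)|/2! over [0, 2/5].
cosh(2/5)/50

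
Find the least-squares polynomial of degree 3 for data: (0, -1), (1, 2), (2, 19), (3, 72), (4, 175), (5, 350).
-59/63 + (208/189)x + (-14/9)x² + (83/27)x³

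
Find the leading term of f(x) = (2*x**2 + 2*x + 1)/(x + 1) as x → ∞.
2*x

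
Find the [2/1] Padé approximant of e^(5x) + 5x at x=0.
(-25*x**2/6 + 25*x/3 + 1)/(1 - 5*x/3)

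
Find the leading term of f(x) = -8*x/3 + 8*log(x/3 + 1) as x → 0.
-4*x**2/9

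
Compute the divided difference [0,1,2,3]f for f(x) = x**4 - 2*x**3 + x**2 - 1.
4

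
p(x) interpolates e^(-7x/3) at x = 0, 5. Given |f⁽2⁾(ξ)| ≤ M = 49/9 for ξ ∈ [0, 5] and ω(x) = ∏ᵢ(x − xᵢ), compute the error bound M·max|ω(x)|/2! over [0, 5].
1225/72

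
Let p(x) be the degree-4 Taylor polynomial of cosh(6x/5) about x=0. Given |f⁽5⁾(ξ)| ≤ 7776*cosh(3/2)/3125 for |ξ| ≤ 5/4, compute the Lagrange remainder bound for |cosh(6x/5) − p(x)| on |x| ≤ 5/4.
81*cosh(3/2)/1280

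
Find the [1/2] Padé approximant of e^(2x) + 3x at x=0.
(319*x/69 + 1)/(-8*x**2/69 - 26*x/69 + 1)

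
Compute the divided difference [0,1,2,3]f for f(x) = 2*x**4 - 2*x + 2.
12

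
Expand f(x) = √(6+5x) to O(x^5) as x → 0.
sqrt(6) + 5*sqrt(6)*x/12 - 25*sqrt(6)*x**2/288 + 125*sqrt(6)*x**3/3456 - 3125*sqrt(6)*x**4/165888 + O(x**5)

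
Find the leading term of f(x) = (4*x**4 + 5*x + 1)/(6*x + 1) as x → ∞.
2*x**3/3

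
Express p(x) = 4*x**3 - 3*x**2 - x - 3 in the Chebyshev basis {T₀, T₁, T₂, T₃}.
(-9/2)T₀ + (2)T₁ + (-3/2)T₂ + T₃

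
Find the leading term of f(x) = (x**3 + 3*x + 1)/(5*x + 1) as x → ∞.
x**2/5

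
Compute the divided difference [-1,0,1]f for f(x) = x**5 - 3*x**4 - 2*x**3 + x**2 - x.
-2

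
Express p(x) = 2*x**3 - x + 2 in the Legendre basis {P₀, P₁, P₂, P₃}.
(2)P₀ + (1/5)P₁ + (4/5)P₃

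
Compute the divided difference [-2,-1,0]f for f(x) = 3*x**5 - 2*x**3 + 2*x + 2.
-39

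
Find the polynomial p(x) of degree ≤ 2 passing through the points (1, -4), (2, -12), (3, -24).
-2*x**2 - 2*x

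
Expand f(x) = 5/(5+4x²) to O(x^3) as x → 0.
1 - 4*x**2/5 + O(x**3)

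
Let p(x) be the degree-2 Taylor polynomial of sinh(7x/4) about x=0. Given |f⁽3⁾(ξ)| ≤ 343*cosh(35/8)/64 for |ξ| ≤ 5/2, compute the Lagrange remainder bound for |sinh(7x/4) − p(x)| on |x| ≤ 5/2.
42875*cosh(35/8)/3072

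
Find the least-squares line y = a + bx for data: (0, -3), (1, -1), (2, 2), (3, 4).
a = -31/10, b = 12/5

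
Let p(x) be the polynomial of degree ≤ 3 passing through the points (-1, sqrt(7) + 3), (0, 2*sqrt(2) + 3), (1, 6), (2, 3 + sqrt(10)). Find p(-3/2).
-35*sqrt(2)/8 - 5*sqrt(10)/16 + 35*sqrt(7)/16 + 111/16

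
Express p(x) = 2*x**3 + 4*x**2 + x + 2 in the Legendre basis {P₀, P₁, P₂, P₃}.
(10/3)P₀ + (11/5)P₁ + (8/3)P₂ + (4/5)P₃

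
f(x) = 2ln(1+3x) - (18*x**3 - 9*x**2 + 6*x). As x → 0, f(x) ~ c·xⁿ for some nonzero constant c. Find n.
4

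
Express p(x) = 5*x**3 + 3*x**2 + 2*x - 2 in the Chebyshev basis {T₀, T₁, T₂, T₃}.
(-1/2)T₀ + (23/4)T₁ + (3/2)T₂ + (5/4)T₃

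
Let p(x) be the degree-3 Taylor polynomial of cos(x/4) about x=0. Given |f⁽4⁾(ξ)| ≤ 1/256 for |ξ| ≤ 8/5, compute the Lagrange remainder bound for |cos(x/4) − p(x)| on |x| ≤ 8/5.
2/1875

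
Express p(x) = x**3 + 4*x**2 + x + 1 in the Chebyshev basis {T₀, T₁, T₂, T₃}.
(3)T₀ + (7/4)T₁ + (2)T₂ + (1/4)T₃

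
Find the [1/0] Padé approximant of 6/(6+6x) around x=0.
1 - x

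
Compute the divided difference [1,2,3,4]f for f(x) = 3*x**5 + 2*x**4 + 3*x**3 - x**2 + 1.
218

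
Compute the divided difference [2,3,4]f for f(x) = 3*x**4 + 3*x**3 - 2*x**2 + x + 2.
190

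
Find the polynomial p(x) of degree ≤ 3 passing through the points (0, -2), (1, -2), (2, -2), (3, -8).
-x**3 + 3*x**2 - 2*x - 2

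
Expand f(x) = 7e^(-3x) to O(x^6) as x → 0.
7 - 21*x + 63*x**2/2 - 63*x**3/2 + 189*x**4/8 - 567*x**5/40 + O(x**6)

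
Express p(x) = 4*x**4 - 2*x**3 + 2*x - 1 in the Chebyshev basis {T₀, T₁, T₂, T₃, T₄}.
(1/2)T₀ + (1/2)T₁ + (2)T₂ + (-1/2)T₃ + (1/2)T₄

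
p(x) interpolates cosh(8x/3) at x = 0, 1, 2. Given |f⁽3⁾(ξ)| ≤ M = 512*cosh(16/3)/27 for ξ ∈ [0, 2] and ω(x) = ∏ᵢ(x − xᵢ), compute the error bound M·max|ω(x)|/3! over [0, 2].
512*sqrt(3)*cosh(16/3)/729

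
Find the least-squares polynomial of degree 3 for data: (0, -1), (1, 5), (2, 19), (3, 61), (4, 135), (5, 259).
-17/21 + (223/63)x + (-25/42)x² + (37/18)x³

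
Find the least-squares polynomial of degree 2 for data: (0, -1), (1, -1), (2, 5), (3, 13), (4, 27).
-39/35 + (-11/7)x + (15/7)x²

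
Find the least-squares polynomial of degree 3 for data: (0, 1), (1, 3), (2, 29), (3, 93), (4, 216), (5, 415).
107/126 + (-1805/756)x + (263/126)x² + (323/108)x³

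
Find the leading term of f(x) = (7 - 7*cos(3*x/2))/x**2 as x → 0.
63/8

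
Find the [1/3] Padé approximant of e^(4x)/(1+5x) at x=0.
(16*x/11 + 1)/(392*x**3/33 - 116*x**2/11 + 27*x/11 + 1)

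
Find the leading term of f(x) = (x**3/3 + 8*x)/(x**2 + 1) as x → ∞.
x/3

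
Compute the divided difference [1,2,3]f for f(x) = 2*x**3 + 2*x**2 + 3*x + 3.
14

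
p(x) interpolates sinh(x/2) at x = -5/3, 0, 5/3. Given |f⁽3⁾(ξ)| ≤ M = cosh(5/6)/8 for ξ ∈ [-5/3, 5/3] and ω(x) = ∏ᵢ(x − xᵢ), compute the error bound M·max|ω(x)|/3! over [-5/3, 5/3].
125*sqrt(3)*cosh(5/6)/5832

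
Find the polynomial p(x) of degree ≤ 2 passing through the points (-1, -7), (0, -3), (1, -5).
-3*x**2 + x - 3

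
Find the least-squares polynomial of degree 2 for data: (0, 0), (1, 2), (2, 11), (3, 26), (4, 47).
-4/35 + (-27/35)x + (22/7)x²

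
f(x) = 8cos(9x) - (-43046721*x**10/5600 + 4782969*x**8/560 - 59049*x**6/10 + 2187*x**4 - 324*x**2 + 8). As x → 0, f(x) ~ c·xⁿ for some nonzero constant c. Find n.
12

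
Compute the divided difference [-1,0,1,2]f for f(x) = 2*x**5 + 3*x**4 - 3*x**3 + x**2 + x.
13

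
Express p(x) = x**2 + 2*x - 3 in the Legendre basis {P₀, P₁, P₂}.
(-8/3)P₀ + (2)P₁ + (2/3)P₂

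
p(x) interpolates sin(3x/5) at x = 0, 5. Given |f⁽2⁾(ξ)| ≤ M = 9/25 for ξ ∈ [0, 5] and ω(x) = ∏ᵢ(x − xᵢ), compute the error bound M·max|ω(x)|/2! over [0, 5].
9/8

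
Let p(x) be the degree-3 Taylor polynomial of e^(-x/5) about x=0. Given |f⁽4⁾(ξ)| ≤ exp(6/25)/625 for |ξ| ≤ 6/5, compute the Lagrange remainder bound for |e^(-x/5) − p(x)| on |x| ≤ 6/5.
54*exp(6/25)/390625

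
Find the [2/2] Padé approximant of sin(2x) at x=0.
2*x/(2*x**2/3 + 1)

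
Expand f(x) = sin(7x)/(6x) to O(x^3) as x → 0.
7/6 - 343*x**2/36 + O(x**3)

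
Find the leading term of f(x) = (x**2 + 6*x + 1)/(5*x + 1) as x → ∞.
x/5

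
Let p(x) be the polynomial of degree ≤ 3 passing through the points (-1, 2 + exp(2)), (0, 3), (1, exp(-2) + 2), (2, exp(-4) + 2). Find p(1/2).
(-1 + 9*exp(2) + (41 - exp(2))*exp(4))*exp(-4)/16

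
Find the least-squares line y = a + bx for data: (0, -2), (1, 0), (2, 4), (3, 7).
a = -12/5, b = 31/10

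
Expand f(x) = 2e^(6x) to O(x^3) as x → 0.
2 + 12*x + 36*x**2 + O(x**3)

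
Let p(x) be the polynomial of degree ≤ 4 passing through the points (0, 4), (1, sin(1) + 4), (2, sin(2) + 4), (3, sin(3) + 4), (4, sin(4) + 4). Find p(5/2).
-5*sin(1)/32 - 5*sin(4)/128 + 15*sin(3)/32 + 45*sin(2)/64 + 4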